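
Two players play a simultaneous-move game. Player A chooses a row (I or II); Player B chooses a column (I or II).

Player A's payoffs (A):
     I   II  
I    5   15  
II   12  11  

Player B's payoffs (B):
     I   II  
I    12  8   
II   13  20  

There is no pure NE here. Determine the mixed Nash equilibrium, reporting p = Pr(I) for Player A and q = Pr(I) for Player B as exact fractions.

p = 7/11, q = 4/11

Each player's mixing probability is pinned down by making the *other* player indifferent.
Player B indifferent between I and II: p·12 + (1−p)·13 = p·8 + (1−p)·20 ⟹ 13 + (-1)p = 20 + (-12)p ⟹ p = 7/11.
Player A indifferent between I and II: q·5 + (1−q)·15 = q·12 + (1−q)·11 ⟹ 15 + (-10)q = 11 + 1q ⟹ q = 4/11.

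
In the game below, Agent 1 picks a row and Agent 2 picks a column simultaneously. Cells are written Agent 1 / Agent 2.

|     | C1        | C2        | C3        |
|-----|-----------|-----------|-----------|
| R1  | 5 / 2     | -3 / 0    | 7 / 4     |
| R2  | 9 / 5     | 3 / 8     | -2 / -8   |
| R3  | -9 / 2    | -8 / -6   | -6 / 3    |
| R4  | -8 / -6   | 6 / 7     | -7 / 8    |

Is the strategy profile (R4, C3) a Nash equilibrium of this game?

No

Holding Agent 2 at C3: Agent 1 gets -7 from R4 but could get 7 by switching to R1. Agent 1 has a profitable deviation.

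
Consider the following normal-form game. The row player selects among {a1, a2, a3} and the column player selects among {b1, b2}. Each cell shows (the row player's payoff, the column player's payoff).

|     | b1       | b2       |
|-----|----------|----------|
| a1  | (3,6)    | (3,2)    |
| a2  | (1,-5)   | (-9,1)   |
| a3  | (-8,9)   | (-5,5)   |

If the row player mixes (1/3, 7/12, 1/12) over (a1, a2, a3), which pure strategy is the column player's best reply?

b2

The column player's best reply maximizes expected payoff against the mix.
b1: (1/3)·6 + (7/12)·(-5) + (1/12)·9 = -1/6
b2: (1/3)·2 + (7/12)·1 + (1/12)·5 = 5/3
Highest expected payoff is 5/3, from b2.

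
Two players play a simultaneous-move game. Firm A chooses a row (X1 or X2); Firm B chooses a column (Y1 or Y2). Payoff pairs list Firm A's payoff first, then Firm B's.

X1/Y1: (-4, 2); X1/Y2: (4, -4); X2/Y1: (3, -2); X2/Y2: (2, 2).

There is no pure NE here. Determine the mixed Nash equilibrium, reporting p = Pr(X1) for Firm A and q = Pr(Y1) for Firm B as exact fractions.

Each player's mixing probability is pinned down by making the *other* player indifferent.
Firm B indifferent between Y1 and Y2: p·2 + (1−p)·(-2) = p·(-4) + (1−p)·2 ⟹ (-2) + 4p = 2 + (-6)p ⟹ p = 2/5.
Firm A indifferent between X1 and X2: q·(-4) + (1−q)·4 = q·3 + (1−q)·2 ⟹ 4 + (-8)q = 2 + 1q ⟹ q = 2/9.

p = 2/5, q = 2/9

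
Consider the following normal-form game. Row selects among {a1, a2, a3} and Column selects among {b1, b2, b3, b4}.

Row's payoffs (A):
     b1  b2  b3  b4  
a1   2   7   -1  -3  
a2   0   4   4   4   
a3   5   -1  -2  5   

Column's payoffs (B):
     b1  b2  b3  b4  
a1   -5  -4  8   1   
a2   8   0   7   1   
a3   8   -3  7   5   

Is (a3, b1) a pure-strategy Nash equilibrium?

Yes

Holding Column at b1: Row gets 5 from a3, versus 2 from a1, 0 from a2. No profitable deviation for Row.
Holding Row at a3: Column gets 8 from b1, versus -3 from b2, 7 from b3, 5 from b4. No profitable deviation for Column either.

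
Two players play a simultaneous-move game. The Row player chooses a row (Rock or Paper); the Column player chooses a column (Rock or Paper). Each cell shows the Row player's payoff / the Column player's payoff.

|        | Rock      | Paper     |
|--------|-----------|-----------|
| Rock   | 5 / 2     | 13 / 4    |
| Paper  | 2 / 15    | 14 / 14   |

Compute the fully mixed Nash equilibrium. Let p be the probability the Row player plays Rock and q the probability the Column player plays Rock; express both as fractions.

p = 1/3, q = 1/4

In a mixed NE each player is indifferent between their pure strategies, so the opponent's mix sets the indifference.
The Column player indifferent between Rock and Paper: p·2 + (1−p)·15 = p·4 + (1−p)·14 ⟹ 15 + (-13)p = 14 + (-10)p ⟹ p = 1/3.
The Row player indifferent between Rock and Paper: q·5 + (1−q)·13 = q·2 + (1−q)·14 ⟹ 13 + (-8)q = 14 + (-12)q ⟹ q = 1/4.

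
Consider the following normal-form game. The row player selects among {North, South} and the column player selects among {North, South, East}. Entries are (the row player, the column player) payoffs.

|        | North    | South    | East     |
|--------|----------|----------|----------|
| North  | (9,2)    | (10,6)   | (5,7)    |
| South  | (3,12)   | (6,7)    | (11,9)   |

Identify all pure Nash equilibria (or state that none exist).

Check mutual best responses: a cell is a NE iff neither player can gain by unilaterally deviating.
The row player's best responses — vs North: North (payoff 9); vs South: North (payoff 10); vs East: South (payoff 11).
The column player's best responses — vs North: East (payoff 7); vs South: North (payoff 12).
No cell has both players best-responding. For instance, the row player's best reply to North is North, but against North the column player prefers East over North.

None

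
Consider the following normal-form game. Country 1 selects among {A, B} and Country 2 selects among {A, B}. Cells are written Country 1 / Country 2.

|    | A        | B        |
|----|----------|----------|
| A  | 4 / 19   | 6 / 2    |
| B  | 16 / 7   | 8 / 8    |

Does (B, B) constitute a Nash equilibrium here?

Holding Country 2 at B: Country 1 gets 8 from B, versus 6 from A. No profitable deviation for Country 1.
Holding Country 1 at B: Country 2 gets 8 from B, versus 7 from A. No profitable deviation for Country 2 either.

Yes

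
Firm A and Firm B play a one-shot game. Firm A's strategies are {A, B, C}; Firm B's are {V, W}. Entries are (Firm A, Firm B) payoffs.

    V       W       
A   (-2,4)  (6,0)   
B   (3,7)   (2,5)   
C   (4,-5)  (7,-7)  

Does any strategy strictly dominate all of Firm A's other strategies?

Check whether one of Firm A's strategies beats all alternatives regardless of what the opponent does.
C strictly dominates: vs V: 4 > each of {-2, 3}; vs W: 7 > each of {6, 2}.

C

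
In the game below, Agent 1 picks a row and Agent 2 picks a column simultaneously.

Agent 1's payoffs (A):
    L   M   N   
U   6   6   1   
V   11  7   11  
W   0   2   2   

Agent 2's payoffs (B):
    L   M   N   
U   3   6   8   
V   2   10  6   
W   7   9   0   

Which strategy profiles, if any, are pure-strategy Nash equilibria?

Check mutual best responses: a cell is a NE iff neither player can gain by unilaterally deviating.
Agent 1's best responses — vs L: V (payoff 11); vs M: V (payoff 7); vs N: V (payoff 11).
Agent 2's best responses — vs U: N (payoff 8); vs V: M (payoff 10); vs W: M (payoff 9).
The only mutual best response is (V, M); neither player gains by switching there.

(V, M)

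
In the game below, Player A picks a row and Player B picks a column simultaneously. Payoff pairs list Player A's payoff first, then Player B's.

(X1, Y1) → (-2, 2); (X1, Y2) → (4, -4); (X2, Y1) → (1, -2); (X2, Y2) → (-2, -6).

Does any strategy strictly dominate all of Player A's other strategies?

Check whether one of Player A's strategies beats all alternatives regardless of what the opponent does.
X1 is not dominant: against Y1, X2 gives 1 > -2.
X2 is not dominant: against Y2, X1 gives 4 > -2.
No single strategy is best against every opponent action.

No strictly dominant strategy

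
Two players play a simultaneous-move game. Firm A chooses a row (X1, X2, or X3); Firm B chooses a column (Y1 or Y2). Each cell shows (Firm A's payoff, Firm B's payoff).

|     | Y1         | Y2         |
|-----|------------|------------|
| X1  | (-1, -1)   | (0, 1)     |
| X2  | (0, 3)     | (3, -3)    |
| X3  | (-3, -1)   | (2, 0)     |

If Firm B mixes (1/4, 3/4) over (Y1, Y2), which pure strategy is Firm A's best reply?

Compute Firm A's expected payoff from each pure strategy against the given mix.
X1: (1/4)·(-1) + (3/4)·0 = -1/4
X2: (1/4)·0 + (3/4)·3 = 9/4
X3: (1/4)·(-3) + (3/4)·2 = 3/4
Highest expected payoff is 9/4, from X2.

X2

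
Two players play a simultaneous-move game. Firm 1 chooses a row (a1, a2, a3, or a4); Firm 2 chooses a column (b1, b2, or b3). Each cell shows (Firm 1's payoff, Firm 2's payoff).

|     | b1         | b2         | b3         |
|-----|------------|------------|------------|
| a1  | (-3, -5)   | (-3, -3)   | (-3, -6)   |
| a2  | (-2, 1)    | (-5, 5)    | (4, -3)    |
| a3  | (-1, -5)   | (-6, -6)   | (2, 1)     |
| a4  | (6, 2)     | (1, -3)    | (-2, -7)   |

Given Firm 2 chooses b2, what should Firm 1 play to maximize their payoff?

a4

With Firm 2 fixed at b2, Firm 1's payoffs are: a1 → -3, a2 → -5, a3 → -6, a4 → 1.
The maximum is 1, achieved by a4.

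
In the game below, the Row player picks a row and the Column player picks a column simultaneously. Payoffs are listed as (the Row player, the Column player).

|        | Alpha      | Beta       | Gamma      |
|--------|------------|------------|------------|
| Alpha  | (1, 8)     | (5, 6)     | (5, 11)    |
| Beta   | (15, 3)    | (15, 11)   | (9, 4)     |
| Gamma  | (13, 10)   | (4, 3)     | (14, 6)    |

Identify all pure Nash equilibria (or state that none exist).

(Beta, Beta)

A profile is a Nash equilibrium when each player is best-responding to the other.
The Row player's best responses — vs Alpha: Beta (payoff 15); vs Beta: Beta (payoff 15); vs Gamma: Gamma (payoff 14).
The Column player's best responses — vs Alpha: Gamma (payoff 11); vs Beta: Beta (payoff 11); vs Gamma: Alpha (payoff 10).
The only mutual best response is (Beta, Beta); neither player gains by switching there.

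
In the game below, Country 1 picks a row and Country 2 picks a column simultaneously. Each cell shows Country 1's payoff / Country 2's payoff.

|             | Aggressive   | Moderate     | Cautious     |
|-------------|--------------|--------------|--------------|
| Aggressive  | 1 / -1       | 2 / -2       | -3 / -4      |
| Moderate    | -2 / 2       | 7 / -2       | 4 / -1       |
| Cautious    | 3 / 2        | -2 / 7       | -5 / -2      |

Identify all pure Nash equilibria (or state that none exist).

No pure-strategy Nash equilibrium

A profile is a Nash equilibrium when each player is best-responding to the other.
Country 1's best responses — vs Aggressive: Cautious (payoff 3); vs Moderate: Moderate (payoff 7); vs Cautious: Moderate (payoff 4).
Country 2's best responses — vs Aggressive: Aggressive (payoff -1); vs Moderate: Aggressive (payoff 2); vs Cautious: Moderate (payoff 7).
No cell has both players best-responding. For instance, Country 1's best reply to Cautious is Moderate, but against Moderate Country 2 prefers Aggressive over Cautious.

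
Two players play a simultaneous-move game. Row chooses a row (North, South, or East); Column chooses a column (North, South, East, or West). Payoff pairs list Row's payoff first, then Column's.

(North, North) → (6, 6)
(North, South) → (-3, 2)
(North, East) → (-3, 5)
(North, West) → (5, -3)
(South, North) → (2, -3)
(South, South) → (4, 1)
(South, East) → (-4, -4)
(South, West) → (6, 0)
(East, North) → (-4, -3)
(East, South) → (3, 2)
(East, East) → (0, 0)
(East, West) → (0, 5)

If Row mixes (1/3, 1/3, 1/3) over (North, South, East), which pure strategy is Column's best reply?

South

Column's best reply maximizes expected payoff against the mix.
North: (1/3)·6 + (1/3)·(-3) + (1/3)·(-3) = 0
South: (1/3)·2 + (1/3)·1 + (1/3)·2 = 5/3
East: (1/3)·5 + (1/3)·(-4) + (1/3)·0 = 1/3
West: (1/3)·(-3) + (1/3)·0 + (1/3)·5 = 2/3
Highest expected payoff is 5/3, from South.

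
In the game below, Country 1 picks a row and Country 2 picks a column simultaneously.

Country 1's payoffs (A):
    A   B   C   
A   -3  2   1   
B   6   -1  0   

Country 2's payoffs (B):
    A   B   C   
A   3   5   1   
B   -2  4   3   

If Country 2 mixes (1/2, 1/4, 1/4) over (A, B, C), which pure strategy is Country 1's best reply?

Country 1's best reply maximizes expected payoff against the mix.
A: (1/2)·(-3) + (1/4)·2 + (1/4)·1 = -3/4
B: (1/2)·6 + (1/4)·(-1) + (1/4)·0 = 11/4
Highest expected payoff is 11/4, from B.

B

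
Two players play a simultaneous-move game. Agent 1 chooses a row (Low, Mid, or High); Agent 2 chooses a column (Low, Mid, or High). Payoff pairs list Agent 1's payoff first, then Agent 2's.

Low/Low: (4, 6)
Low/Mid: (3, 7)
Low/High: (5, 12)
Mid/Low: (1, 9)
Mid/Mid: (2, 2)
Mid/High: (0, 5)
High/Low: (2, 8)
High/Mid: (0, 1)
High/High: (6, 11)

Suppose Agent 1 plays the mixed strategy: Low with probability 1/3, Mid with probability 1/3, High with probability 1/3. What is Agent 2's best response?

Agent 2's best reply maximizes expected payoff against the mix.
Low: (1/3)·6 + (1/3)·9 + (1/3)·8 = 23/3
Mid: (1/3)·7 + (1/3)·2 + (1/3)·1 = 10/3
High: (1/3)·12 + (1/3)·5 + (1/3)·11 = 28/3
Highest expected payoff is 28/3, from High.

High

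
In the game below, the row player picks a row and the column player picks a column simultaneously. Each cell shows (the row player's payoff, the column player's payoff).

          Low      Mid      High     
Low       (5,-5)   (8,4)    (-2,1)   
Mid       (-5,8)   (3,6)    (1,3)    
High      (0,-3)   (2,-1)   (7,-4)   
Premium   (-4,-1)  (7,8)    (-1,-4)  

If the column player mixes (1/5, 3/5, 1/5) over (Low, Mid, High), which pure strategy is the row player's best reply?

The row player's best reply maximizes expected payoff against the mix.
Low: (1/5)·5 + (3/5)·8 + (1/5)·(-2) = 27/5
Mid: (1/5)·(-5) + (3/5)·3 + (1/5)·1 = 1
High: (1/5)·0 + (3/5)·2 + (1/5)·7 = 13/5
Premium: (1/5)·(-4) + (3/5)·7 + (1/5)·(-1) = 16/5
Highest expected payoff is 27/5, from Low.

Low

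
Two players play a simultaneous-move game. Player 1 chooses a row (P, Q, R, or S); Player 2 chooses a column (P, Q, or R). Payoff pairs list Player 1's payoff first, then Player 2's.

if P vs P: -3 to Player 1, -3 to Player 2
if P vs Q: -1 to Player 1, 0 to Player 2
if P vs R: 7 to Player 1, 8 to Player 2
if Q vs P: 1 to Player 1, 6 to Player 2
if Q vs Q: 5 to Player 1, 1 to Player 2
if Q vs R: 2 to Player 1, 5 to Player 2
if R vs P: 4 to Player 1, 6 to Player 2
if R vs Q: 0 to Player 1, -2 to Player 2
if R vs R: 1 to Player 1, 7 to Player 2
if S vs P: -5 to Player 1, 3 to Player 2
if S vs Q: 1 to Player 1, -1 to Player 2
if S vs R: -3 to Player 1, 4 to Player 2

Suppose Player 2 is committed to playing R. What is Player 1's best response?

P

With Player 2 fixed at R, Player 1's payoffs are: P → 7, Q → 2, R → 1, S → -3.
The maximum is 7, achieved by P.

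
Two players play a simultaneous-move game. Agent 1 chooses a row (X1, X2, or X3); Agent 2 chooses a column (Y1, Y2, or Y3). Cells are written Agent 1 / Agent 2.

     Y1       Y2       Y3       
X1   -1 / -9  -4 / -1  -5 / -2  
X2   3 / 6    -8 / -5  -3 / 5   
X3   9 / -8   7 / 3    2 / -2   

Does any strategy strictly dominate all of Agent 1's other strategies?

A strategy is strictly dominant if it gives Agent 1 a strictly higher payoff than every other strategy, against every choice by the opponent.
X3 strictly dominates: vs Y1: 9 > each of {-1, 3}; vs Y2: 7 > each of {-4, -8}; vs Y3: 2 > each of {-5, -3}.

X3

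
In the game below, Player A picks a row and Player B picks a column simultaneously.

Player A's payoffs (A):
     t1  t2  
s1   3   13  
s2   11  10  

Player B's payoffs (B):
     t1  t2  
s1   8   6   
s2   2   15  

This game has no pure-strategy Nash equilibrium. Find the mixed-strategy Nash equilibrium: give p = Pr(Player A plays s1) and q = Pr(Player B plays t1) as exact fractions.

Each player's mixing probability is pinned down by making the *other* player indifferent.
Player B indifferent between t1 and t2: p·8 + (1−p)·2 = p·6 + (1−p)·15 ⟹ 2 + 6p = 15 + (-9)p ⟹ p = 13/15.
Player A indifferent between s1 and s2: q·3 + (1−q)·13 = q·11 + (1−q)·10 ⟹ 13 + (-10)q = 10 + 1q ⟹ q = 3/11.

p = 13/15, q = 3/11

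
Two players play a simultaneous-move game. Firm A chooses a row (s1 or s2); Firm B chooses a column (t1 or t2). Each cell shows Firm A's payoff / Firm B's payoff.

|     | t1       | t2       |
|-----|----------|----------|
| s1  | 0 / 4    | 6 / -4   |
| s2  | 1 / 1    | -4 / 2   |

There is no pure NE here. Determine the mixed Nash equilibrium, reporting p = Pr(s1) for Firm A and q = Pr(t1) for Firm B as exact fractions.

p = 1/9, q = 10/11

In a mixed NE each player is indifferent between their pure strategies, so the opponent's mix sets the indifference.
Firm B indifferent between t1 and t2: p·4 + (1−p)·1 = p·(-4) + (1−p)·2 ⟹ 1 + 3p = 2 + (-6)p ⟹ p = 1/9.
Firm A indifferent between s1 and s2: q·0 + (1−q)·6 = q·1 + (1−q)·(-4) ⟹ 6 + (-6)q = (-4) + 5q ⟹ q = 10/11.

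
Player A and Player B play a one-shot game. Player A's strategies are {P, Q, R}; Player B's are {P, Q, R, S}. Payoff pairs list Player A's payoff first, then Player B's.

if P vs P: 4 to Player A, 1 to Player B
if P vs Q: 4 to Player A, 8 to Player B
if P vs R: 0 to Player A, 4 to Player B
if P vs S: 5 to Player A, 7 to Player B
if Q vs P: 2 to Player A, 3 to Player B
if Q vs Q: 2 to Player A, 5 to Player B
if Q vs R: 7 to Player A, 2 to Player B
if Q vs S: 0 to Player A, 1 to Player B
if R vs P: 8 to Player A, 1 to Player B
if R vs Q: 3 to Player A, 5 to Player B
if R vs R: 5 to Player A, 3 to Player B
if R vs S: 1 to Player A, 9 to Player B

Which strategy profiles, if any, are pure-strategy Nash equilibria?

(P, Q)

Check mutual best responses: a cell is a NE iff neither player can gain by unilaterally deviating.
Player A's best responses — vs P: R (payoff 8); vs Q: P (payoff 4); vs R: Q (payoff 7); vs S: P (payoff 5).
Player B's best responses — vs P: Q (payoff 8); vs Q: Q (payoff 5); vs R: S (payoff 9).
The only mutual best response is (P, Q); neither player gains by switching there.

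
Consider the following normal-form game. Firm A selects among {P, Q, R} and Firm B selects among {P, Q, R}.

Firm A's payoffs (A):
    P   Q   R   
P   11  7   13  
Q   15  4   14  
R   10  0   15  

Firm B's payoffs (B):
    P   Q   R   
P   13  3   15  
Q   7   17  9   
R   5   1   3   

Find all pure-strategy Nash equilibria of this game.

Check mutual best responses: a cell is a NE iff neither player can gain by unilaterally deviating.
Firm A's best responses — vs P: Q (payoff 15); vs Q: P (payoff 7); vs R: R (payoff 15).
Firm B's best responses — vs P: R (payoff 15); vs Q: Q (payoff 17); vs R: P (payoff 5).
No cell has both players best-responding. For instance, Firm A's best reply to P is Q, but against Q Firm B prefers Q over P.

There is no pure-strategy Nash equilibrium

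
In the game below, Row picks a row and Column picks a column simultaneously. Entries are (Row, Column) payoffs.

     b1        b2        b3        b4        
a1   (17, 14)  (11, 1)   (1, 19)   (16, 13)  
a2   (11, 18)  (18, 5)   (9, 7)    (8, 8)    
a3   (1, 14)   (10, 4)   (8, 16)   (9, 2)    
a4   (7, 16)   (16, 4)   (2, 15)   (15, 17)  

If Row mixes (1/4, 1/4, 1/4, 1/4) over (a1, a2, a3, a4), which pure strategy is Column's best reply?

Compute Column's expected payoff from each pure strategy against the given mix.
b1: (1/4)·14 + (1/4)·18 + (1/4)·14 + (1/4)·16 = 31/2
b2: (1/4)·1 + (1/4)·5 + (1/4)·4 + (1/4)·4 = 7/2
b3: (1/4)·19 + (1/4)·7 + (1/4)·16 + (1/4)·15 = 57/4
b4: (1/4)·13 + (1/4)·8 + (1/4)·2 + (1/4)·17 = 10
Highest expected payoff is 31/2, from b1.

b1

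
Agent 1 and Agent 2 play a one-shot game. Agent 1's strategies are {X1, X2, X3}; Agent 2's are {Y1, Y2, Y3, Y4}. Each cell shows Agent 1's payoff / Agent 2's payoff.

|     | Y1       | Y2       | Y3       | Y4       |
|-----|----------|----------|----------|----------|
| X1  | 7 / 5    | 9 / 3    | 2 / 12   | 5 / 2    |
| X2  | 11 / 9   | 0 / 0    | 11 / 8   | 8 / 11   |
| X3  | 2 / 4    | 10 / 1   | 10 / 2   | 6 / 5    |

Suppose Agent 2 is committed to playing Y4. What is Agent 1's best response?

With Agent 2 fixed at Y4, Agent 1's payoffs are: X1 → 5, X2 → 8, X3 → 6.
The maximum is 8, achieved by X2.

X2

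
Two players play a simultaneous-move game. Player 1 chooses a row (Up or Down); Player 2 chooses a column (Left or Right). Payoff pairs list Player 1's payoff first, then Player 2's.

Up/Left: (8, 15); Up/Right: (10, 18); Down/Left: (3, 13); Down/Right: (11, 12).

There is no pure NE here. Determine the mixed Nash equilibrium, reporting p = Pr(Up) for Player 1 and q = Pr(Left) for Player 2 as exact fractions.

p = 1/4, q = 1/6

In a mixed NE each player is indifferent between their pure strategies, so the opponent's mix sets the indifference.
Player 2 indifferent between Left and Right: p·15 + (1−p)·13 = p·18 + (1−p)·12 ⟹ 13 + 2p = 12 + 6p ⟹ p = 1/4.
Player 1 indifferent between Up and Down: q·8 + (1−q)·10 = q·3 + (1−q)·11 ⟹ 10 + (-2)q = 11 + (-8)q ⟹ q = 1/6.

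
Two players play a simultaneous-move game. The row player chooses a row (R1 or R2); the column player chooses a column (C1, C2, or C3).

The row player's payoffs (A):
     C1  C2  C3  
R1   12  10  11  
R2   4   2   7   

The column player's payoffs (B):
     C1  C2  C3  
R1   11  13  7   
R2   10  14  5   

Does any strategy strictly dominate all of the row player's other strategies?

R1

A strategy is strictly dominant if it gives the row player a strictly higher payoff than every other strategy, against every choice by the opponent.
R1 strictly dominates: vs C1: 12 > 4; vs C2: 10 > 2; vs C3: 11 > 7.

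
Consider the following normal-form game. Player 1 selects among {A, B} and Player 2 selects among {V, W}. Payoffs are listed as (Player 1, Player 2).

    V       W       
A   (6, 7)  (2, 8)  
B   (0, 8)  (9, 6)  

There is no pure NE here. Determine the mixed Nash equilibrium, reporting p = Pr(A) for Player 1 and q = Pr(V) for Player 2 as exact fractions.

In a mixed NE each player is indifferent between their pure strategies, so the opponent's mix sets the indifference.
Player 2 indifferent between V and W: p·7 + (1−p)·8 = p·8 + (1−p)·6 ⟹ 8 + (-1)p = 6 + 2p ⟹ p = 2/3.
Player 1 indifferent between A and B: q·6 + (1−q)·2 = q·0 + (1−q)·9 ⟹ 2 + 4q = 9 + (-9)q ⟹ q = 7/13.

p = 2/3, q = 7/13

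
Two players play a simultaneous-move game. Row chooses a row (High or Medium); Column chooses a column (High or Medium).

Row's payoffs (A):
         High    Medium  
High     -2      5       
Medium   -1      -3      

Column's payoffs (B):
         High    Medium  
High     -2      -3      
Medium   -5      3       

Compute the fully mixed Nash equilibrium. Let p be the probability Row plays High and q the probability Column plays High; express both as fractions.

In a mixed NE each player is indifferent between their pure strategies, so the opponent's mix sets the indifference.
Column indifferent between High and Medium: p·(-2) + (1−p)·(-5) = p·(-3) + (1−p)·3 ⟹ (-5) + 3p = 3 + (-6)p ⟹ p = 8/9.
Row indifferent between High and Medium: q·(-2) + (1−q)·5 = q·(-1) + (1−q)·(-3) ⟹ 5 + (-7)q = (-3) + 2q ⟹ q = 8/9.

p = 8/9, q = 8/9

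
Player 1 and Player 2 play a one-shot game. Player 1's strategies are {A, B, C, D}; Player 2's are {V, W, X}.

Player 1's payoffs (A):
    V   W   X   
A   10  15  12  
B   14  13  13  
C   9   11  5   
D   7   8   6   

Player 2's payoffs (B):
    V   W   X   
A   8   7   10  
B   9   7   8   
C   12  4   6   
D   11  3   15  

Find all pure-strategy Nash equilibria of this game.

A profile is a Nash equilibrium when each player is best-responding to the other.
Player 1's best responses — vs V: B (payoff 14); vs W: A (payoff 15); vs X: B (payoff 13).
Player 2's best responses — vs A: X (payoff 10); vs B: V (payoff 9); vs C: V (payoff 12); vs D: X (payoff 15).
The only mutual best response is (B, V); neither player gains by switching there.

(B, V)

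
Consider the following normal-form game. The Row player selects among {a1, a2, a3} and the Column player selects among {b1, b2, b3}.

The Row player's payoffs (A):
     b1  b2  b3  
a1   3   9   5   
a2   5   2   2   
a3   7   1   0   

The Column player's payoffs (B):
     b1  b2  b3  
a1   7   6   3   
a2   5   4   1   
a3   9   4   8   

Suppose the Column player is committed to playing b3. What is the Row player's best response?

a1

With the Column player fixed at b3, the Row player's payoffs are: a1 → 5, a2 → 2, a3 → 0.
The maximum is 5, achieved by a1.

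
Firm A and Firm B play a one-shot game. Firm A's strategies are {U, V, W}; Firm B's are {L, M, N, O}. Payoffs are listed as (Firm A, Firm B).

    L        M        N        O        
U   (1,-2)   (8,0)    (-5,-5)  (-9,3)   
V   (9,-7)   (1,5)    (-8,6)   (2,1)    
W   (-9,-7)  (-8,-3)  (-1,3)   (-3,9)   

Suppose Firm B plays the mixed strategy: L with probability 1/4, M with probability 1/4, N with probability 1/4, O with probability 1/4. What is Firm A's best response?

Firm A's best reply maximizes expected payoff against the mix.
U: (1/4)·1 + (1/4)·8 + (1/4)·(-5) + (1/4)·(-9) = -5/4
V: (1/4)·9 + (1/4)·1 + (1/4)·(-8) + (1/4)·2 = 1
W: (1/4)·(-9) + (1/4)·(-8) + (1/4)·(-1) + (1/4)·(-3) = -21/4
Highest expected payoff is 1, from V.

V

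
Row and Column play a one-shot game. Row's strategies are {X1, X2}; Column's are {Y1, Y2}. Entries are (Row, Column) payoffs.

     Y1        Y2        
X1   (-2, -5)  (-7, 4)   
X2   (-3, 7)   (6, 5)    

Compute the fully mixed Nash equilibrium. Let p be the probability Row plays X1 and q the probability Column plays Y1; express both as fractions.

Each player's mixing probability is pinned down by making the *other* player indifferent.
Column indifferent between Y1 and Y2: p·(-5) + (1−p)·7 = p·4 + (1−p)·5 ⟹ 7 + (-12)p = 5 + (-1)p ⟹ p = 2/11.
Row indifferent between X1 and X2: q·(-2) + (1−q)·(-7) = q·(-3) + (1−q)·6 ⟹ (-7) + 5q = 6 + (-9)q ⟹ q = 13/14.

p = 2/11, q = 13/14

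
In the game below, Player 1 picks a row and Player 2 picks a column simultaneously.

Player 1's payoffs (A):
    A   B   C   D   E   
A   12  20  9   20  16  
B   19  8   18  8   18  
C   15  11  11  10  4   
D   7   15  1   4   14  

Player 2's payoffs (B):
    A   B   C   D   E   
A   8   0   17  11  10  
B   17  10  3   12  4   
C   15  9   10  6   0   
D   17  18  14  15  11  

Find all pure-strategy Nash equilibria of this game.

A profile is a Nash equilibrium when each player is best-responding to the other.
Player 1's best responses — vs A: B (payoff 19); vs B: A (payoff 20); vs C: B (payoff 18); vs D: A (payoff 20); vs E: B (payoff 18).
Player 2's best responses — vs A: C (payoff 17); vs B: A (payoff 17); vs C: A (payoff 15); vs D: B (payoff 18).
The only mutual best response is (B, A); neither player gains by switching there.

(B, A)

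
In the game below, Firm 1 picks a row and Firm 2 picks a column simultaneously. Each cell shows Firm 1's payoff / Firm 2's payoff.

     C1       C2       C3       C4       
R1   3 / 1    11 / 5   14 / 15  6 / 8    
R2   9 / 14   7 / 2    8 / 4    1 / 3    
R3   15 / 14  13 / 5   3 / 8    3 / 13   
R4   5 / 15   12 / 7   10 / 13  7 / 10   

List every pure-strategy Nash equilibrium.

(R1, C3) and (R3, C1)

Check mutual best responses: a cell is a NE iff neither player can gain by unilaterally deviating.
Firm 1's best responses — vs C1: R3 (payoff 15); vs C2: R3 (payoff 13); vs C3: R1 (payoff 14); vs C4: R4 (payoff 7).
Firm 2's best responses — vs R1: C3 (payoff 15); vs R2: C1 (payoff 14); vs R3: C1 (payoff 14); vs R4: C1 (payoff 15).
Mutual best responses occur at (R1, C3) and (R3, C1); at each, neither player gains by switching.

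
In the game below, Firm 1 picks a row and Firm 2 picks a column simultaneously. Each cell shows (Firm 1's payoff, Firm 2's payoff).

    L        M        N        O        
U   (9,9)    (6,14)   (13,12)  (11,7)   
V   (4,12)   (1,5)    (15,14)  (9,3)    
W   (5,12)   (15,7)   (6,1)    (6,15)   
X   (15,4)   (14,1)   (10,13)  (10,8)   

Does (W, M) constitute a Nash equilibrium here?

No

Holding Firm 2 at M: Firm 1 gets 15 from W, versus 6 from U, 1 from V, 14 from X. No profitable deviation for Firm 1.
Holding Firm 1 at W: Firm 2 gets 7 from M but could get 15 by switching to O. Firm 2 has a profitable deviation.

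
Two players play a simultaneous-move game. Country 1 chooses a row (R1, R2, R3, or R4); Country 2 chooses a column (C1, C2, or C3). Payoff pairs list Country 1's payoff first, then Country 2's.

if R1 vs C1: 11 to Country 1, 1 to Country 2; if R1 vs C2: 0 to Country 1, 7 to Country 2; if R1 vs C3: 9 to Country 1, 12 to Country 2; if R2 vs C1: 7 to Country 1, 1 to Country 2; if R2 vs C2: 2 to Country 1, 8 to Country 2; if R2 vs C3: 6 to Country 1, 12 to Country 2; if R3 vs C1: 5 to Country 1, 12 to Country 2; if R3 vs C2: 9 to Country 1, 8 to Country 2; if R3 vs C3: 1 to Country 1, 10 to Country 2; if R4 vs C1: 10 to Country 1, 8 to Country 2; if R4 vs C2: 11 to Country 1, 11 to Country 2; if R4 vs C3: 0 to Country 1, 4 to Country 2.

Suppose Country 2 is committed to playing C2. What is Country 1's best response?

With Country 2 fixed at C2, Country 1's payoffs are: R1 → 0, R2 → 2, R3 → 9, R4 → 11.
The maximum is 11, achieved by R4.

R4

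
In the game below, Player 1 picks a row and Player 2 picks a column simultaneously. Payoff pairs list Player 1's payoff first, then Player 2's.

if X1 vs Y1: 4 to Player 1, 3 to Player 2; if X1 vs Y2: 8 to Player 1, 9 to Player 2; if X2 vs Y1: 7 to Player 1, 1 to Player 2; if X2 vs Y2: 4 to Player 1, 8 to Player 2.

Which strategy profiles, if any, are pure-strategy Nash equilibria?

(X1, Y2)

Find each player's best response to every opponent strategy; NE are the intersections.
Player 1's best responses — vs Y1: X2 (payoff 7); vs Y2: X1 (payoff 8).
Player 2's best responses — vs X1: Y2 (payoff 9); vs X2: Y2 (payoff 8).
The only mutual best response is (X1, Y2); neither player gains by switching there.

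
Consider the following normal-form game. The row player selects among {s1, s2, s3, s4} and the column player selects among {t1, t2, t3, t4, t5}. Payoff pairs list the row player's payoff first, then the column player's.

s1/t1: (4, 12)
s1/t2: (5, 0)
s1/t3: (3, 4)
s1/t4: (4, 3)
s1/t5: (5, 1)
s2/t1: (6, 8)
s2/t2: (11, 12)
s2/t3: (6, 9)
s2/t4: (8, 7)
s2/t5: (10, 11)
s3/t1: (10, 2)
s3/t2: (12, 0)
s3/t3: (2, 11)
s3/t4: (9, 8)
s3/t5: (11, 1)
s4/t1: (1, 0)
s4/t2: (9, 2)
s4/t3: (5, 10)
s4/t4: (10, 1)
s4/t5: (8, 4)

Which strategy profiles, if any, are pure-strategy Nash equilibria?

No pure-strategy Nash equilibrium

A profile is a Nash equilibrium when each player is best-responding to the other.
The row player's best responses — vs t1: s3 (payoff 10); vs t2: s3 (payoff 12); vs t3: s2 (payoff 6); vs t4: s4 (payoff 10); vs t5: s3 (payoff 11).
The column player's best responses — vs s1: t1 (payoff 12); vs s2: t2 (payoff 12); vs s3: t3 (payoff 11); vs s4: t3 (payoff 10).
No cell has both players best-responding. For instance, the row player's best reply to t2 is s3, but against s3 the column player prefers t3 over t2.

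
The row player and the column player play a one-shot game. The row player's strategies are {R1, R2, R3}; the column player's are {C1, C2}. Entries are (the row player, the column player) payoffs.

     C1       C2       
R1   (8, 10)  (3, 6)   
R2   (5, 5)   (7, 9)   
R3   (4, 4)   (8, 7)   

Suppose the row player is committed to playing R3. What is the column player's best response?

C2

With the row player fixed at R3, the column player's payoffs are: C1 → 4, C2 → 7.
The maximum is 7, achieved by C2.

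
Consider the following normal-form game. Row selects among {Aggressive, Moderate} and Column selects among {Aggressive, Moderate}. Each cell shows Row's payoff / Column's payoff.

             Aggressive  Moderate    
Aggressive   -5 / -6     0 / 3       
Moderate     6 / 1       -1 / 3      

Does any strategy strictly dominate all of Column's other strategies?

Moderate

Check whether one of Column's strategies beats all alternatives regardless of what the opponent does.
Moderate strictly dominates: vs Aggressive: 3 > -6; vs Moderate: 3 > 1.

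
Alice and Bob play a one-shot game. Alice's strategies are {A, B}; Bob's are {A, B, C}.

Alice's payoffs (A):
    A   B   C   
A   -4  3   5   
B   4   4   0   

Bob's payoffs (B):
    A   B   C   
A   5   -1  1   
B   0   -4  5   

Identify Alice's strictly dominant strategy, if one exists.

A strategy is strictly dominant if it gives Alice a strictly higher payoff than every other strategy, against every choice by the opponent.
A is not dominant: against A, B gives 4 > -4.
B is not dominant: against C, A gives 5 > 0.
No single strategy is best against every opponent action.

None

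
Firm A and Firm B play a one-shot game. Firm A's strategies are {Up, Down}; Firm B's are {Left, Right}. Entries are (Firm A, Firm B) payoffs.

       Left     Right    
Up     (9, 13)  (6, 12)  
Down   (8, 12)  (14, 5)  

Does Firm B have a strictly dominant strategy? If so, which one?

Left

A strategy is strictly dominant if it gives Firm B a strictly higher payoff than every other strategy, against every choice by the opponent.
Left strictly dominates: vs Up: 13 > 12; vs Down: 12 > 5.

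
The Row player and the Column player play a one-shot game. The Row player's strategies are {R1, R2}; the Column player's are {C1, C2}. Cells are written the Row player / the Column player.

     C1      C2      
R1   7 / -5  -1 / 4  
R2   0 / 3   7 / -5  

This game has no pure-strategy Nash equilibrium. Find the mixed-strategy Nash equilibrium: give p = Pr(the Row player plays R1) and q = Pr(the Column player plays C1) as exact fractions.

In a mixed NE each player is indifferent between their pure strategies, so the opponent's mix sets the indifference.
The Column player indifferent between C1 and C2: p·(-5) + (1−p)·3 = p·4 + (1−p)·(-5) ⟹ 3 + (-8)p = (-5) + 9p ⟹ p = 8/17.
The Row player indifferent between R1 and R2: q·7 + (1−q)·(-1) = q·0 + (1−q)·7 ⟹ (-1) + 8q = 7 + (-7)q ⟹ q = 8/15.

p = 8/17, q = 8/15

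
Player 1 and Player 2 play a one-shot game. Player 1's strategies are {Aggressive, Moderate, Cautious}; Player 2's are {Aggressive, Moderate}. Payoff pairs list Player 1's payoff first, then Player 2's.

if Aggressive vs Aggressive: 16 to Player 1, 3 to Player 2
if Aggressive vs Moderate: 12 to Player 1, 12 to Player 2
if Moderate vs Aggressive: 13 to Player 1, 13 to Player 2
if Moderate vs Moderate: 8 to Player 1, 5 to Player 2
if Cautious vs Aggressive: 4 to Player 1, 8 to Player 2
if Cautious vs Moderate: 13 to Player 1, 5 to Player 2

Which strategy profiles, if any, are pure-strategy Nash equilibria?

A profile is a Nash equilibrium when each player is best-responding to the other.
Player 1's best responses — vs Aggressive: Aggressive (payoff 16); vs Moderate: Cautious (payoff 13).
Player 2's best responses — vs Aggressive: Moderate (payoff 12); vs Moderate: Aggressive (payoff 13); vs Cautious: Aggressive (payoff 8).
No cell has both players best-responding. For instance, Player 1's best reply to Aggressive is Aggressive, but against Aggressive Player 2 prefers Moderate over Aggressive.

There is no pure-strategy Nash equilibrium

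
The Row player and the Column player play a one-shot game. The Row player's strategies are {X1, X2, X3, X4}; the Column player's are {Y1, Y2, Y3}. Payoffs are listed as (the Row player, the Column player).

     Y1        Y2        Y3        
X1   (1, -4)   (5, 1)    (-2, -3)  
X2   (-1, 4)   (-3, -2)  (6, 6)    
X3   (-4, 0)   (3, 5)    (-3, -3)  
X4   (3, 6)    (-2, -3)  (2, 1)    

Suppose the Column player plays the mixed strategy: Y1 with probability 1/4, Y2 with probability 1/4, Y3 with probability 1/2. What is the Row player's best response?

Compute the Row player's expected payoff from each pure strategy against the given mix.
X1: (1/4)·1 + (1/4)·5 + (1/2)·(-2) = 1/2
X2: (1/4)·(-1) + (1/4)·(-3) + (1/2)·6 = 2
X3: (1/4)·(-4) + (1/4)·3 + (1/2)·(-3) = -7/4
X4: (1/4)·3 + (1/4)·(-2) + (1/2)·2 = 5/4
Highest expected payoff is 2, from X2.

X2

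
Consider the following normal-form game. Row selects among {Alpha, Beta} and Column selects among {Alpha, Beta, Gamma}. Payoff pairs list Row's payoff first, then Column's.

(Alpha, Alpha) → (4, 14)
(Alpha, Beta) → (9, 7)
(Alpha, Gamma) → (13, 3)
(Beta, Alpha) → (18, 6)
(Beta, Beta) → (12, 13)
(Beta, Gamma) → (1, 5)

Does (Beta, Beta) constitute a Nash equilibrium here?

Yes

Holding Column at Beta: Row gets 12 from Beta, versus 9 from Alpha. No profitable deviation for Row.
Holding Row at Beta: Column gets 13 from Beta, versus 6 from Alpha, 5 from Gamma. No profitable deviation for Column either.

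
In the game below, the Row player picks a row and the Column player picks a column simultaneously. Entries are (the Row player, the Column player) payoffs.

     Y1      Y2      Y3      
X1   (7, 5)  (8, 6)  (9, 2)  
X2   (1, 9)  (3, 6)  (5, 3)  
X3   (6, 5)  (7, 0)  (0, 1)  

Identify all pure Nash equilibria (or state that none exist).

(X1, Y2)

A profile is a Nash equilibrium when each player is best-responding to the other.
The Row player's best responses — vs Y1: X1 (payoff 7); vs Y2: X1 (payoff 8); vs Y3: X1 (payoff 9).
The Column player's best responses — vs X1: Y2 (payoff 6); vs X2: Y1 (payoff 9); vs X3: Y1 (payoff 5).
The only mutual best response is (X1, Y2); neither player gains by switching there.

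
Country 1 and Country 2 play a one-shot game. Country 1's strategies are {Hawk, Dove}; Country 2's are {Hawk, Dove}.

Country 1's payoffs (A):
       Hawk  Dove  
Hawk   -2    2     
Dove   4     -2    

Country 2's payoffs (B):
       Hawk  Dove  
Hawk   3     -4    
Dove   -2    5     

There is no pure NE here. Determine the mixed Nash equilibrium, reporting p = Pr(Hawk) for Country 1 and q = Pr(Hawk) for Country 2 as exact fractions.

Each player's mixing probability is pinned down by making the *other* player indifferent.
Country 2 indifferent between Hawk and Dove: p·3 + (1−p)·(-2) = p·(-4) + (1−p)·5 ⟹ (-2) + 5p = 5 + (-9)p ⟹ p = 1/2.
Country 1 indifferent between Hawk and Dove: q·(-2) + (1−q)·2 = q·4 + (1−q)·(-2) ⟹ 2 + (-4)q = (-2) + 6q ⟹ q = 2/5.

p = 1/2, q = 2/5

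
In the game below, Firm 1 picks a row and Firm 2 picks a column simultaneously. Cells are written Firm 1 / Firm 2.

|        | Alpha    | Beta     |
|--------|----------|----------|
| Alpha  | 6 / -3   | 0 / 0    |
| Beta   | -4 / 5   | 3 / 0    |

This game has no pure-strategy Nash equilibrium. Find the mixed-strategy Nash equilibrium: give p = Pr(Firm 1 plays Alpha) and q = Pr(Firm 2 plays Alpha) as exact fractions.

p = 5/8, q = 3/13

Each player's mixing probability is pinned down by making the *other* player indifferent.
Firm 2 indifferent between Alpha and Beta: p·(-3) + (1−p)·5 = p·0 + (1−p)·0 ⟹ 5 + (-8)p = 0 + 0p ⟹ p = 5/8.
Firm 1 indifferent between Alpha and Beta: q·6 + (1−q)·0 = q·(-4) + (1−q)·3 ⟹ 0 + 6q = 3 + (-7)q ⟹ q = 3/13.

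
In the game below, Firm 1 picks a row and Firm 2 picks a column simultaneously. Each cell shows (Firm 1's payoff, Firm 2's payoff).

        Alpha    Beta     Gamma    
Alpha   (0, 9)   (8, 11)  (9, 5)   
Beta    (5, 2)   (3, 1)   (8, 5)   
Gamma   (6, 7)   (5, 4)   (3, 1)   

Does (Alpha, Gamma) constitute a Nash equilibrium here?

Holding Firm 2 at Gamma: Firm 1 gets 9 from Alpha, versus 8 from Beta, 3 from Gamma. No profitable deviation for Firm 1.
Holding Firm 1 at Alpha: Firm 2 gets 5 from Gamma but could get 11 by switching to Beta. Firm 2 has a profitable deviation.

No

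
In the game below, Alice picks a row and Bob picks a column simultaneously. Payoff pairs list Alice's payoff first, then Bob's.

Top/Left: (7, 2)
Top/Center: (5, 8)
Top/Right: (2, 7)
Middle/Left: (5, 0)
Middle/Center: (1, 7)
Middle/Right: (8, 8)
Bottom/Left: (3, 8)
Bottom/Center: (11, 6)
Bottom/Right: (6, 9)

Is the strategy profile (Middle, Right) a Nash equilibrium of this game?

Holding Bob at Right: Alice gets 8 from Middle, versus 2 from Top, 6 from Bottom. No profitable deviation for Alice.
Holding Alice at Middle: Bob gets 8 from Right, versus 0 from Left, 7 from Center. No profitable deviation for Bob either.

Yes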